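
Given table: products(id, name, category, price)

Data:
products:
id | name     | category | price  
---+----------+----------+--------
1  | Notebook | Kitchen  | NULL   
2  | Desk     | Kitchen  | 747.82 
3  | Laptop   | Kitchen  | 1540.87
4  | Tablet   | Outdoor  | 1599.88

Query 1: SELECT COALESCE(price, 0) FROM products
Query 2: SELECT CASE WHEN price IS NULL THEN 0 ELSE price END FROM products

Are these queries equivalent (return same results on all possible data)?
Yes, equivalent

Both queries return: [(0,), (747.82,), (1540.87,), (1599.88,)]

Reason: COALESCE vs CASE for NULL handling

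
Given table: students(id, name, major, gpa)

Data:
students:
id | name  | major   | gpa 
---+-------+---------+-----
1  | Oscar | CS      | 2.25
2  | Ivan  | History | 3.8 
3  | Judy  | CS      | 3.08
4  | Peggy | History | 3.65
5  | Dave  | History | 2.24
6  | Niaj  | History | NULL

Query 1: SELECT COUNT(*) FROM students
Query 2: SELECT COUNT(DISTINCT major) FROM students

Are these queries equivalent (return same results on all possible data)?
No, not equivalent

Query 1 returns: [(6,)]
Query 2 returns: [(2,)]

Reason: COUNT(*) counts rows, COUNT(DISTINCT major) counts unique majors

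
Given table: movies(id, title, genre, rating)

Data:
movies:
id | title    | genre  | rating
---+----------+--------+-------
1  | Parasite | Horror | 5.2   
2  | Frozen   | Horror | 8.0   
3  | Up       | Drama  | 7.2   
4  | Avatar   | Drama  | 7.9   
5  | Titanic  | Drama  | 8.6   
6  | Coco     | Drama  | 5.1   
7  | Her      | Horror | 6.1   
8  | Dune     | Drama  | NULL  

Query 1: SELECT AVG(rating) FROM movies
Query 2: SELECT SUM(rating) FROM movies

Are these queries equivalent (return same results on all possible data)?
No, not equivalent

Query 1 returns: [(6.871428571428572,)]
Query 2 returns: [(48.1,)]

Reason: AVG vs SUM give different aggregate values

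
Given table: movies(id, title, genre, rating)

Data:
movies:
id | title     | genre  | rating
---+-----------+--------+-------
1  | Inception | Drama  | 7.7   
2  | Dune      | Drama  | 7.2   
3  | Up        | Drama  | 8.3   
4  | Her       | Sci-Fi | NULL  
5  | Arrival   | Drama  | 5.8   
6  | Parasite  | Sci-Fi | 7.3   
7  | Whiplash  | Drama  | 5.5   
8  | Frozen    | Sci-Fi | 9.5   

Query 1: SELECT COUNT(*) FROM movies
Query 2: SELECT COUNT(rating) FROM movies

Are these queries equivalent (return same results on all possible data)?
No, not equivalent

Query 1 returns: [(8,)]
Query 2 returns: [(7,)]

Reason: COUNT(*) includes NULLs, COUNT(column) excludes them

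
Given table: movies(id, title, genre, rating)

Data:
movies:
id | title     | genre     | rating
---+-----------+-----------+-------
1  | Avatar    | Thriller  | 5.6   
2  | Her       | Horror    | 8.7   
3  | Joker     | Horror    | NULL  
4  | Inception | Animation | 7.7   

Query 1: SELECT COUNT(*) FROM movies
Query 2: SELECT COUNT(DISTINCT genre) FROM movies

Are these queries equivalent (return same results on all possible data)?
No, not equivalent

Query 1 returns: [(4,)]
Query 2 returns: [(3,)]

Reason: COUNT(*) counts rows, COUNT(DISTINCT genre) counts unique genres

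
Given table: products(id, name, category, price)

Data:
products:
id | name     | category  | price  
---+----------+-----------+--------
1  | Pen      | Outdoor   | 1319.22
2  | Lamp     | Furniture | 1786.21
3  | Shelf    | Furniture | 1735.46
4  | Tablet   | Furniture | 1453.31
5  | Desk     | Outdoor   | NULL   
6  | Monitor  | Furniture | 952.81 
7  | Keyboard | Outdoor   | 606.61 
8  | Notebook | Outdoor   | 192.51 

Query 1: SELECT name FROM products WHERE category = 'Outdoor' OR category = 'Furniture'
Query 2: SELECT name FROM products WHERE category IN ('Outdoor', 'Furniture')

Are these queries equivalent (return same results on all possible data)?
Yes, equivalent

Both queries return: [('Desk',), ('Keyboard',), ('Lamp',), ('Monitor',), ('Notebook',), ('Pen',), ('Shelf',), ('Tablet',)]

Reason: OR vs IN are equivalent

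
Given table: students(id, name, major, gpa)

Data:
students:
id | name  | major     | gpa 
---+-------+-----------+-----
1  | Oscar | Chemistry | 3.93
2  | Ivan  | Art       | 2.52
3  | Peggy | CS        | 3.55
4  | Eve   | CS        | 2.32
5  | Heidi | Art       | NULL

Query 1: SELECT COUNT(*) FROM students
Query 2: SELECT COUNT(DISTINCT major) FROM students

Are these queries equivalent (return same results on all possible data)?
No, not equivalent

Query 1 returns: [(5,)]
Query 2 returns: [(3,)]

Reason: COUNT(*) counts rows, COUNT(DISTINCT major) counts unique majors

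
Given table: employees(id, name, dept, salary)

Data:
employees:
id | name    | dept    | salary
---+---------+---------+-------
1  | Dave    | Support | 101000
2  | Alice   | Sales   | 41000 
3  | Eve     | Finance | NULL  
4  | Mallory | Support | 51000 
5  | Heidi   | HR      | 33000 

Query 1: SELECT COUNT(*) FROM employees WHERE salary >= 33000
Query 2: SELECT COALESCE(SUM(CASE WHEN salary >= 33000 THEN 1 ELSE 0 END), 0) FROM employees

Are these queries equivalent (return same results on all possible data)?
Yes, equivalent

Both queries return: [(4,)]

Reason: COUNT with WHERE vs conditional SUM (COALESCE handles empty-table NULL)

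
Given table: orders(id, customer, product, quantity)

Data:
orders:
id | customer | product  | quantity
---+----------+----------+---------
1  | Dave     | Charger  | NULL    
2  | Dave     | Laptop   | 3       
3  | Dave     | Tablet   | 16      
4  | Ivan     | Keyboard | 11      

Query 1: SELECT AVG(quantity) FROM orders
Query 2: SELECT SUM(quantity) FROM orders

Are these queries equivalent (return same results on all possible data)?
No, not equivalent

Query 1 returns: [(10.0,)]
Query 2 returns: [(30,)]

Reason: AVG vs SUM give different aggregate values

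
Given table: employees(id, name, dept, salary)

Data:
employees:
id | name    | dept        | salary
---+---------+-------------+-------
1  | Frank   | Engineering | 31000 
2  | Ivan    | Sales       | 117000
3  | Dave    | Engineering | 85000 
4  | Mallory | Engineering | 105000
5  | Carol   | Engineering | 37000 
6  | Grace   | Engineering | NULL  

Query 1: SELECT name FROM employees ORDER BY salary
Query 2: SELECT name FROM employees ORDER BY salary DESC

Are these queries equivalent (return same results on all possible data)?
No, not equivalent

Query 1 returns: [('Grace',), ('Frank',), ('Carol',), ('Dave',), ('Mallory',), ('Ivan',)]
Query 2 returns: [('Ivan',), ('Mallory',), ('Dave',), ('Carol',), ('Frank',), ('Grace',)]

Reason: ASC vs DESC gives opposite ordering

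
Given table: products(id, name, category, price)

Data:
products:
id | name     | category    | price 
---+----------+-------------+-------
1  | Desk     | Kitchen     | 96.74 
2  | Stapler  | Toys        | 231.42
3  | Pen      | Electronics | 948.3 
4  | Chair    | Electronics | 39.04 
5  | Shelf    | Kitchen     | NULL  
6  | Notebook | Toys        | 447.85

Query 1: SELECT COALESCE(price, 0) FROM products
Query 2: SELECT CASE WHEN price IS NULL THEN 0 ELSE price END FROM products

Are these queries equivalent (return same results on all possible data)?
Yes, equivalent

Both queries return: [(0,), (39.04,), (96.74,), (231.42,), (447.85,), (948.3,)]

Reason: COALESCE vs CASE for NULL handling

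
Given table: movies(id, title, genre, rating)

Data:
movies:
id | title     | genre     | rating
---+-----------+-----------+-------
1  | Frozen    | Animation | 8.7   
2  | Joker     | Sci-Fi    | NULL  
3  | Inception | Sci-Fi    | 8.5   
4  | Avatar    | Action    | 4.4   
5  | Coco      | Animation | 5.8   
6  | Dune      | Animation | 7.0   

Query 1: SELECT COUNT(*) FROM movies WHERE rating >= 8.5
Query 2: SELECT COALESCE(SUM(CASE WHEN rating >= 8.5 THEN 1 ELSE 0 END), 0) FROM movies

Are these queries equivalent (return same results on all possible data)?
Yes, equivalent

Both queries return: [(2,)]

Reason: COUNT with WHERE vs conditional SUM (COALESCE handles empty-table NULL)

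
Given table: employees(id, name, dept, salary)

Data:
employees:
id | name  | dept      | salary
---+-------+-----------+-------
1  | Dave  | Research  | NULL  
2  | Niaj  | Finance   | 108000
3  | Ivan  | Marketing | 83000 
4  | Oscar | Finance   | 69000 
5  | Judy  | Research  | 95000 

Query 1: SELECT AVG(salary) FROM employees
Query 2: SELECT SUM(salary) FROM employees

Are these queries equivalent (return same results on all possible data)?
No, not equivalent

Query 1 returns: [(88750.0,)]
Query 2 returns: [(355000,)]

Reason: AVG vs SUM give different aggregate values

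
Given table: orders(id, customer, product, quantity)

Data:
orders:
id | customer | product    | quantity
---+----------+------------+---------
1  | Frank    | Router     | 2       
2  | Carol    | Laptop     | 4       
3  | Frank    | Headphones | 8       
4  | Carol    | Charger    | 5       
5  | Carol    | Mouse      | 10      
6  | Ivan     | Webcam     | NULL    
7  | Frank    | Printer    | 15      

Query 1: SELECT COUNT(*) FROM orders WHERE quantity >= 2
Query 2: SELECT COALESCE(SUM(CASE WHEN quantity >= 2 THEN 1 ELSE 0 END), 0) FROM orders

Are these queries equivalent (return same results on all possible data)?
Yes, equivalent

Both queries return: [(6,)]

Reason: COUNT with WHERE vs conditional SUM (COALESCE handles empty-table NULL)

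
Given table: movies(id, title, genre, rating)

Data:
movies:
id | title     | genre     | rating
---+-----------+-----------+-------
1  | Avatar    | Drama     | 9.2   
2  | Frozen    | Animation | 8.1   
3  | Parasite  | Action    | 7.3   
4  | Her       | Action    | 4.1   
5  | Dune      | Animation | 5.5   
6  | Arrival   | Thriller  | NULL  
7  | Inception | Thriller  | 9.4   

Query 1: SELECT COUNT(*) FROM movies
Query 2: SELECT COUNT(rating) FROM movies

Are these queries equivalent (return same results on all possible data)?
No, not equivalent

Query 1 returns: [(7,)]
Query 2 returns: [(6,)]

Reason: COUNT(*) includes NULLs, COUNT(column) excludes them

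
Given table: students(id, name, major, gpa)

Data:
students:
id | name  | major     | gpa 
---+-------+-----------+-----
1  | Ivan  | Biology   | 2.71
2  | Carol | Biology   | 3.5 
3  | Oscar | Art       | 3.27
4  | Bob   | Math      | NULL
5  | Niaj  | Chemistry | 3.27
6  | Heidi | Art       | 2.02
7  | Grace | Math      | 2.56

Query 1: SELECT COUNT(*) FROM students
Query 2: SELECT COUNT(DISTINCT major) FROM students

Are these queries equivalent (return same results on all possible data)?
No, not equivalent

Query 1 returns: [(7,)]
Query 2 returns: [(4,)]

Reason: COUNT(*) counts rows, COUNT(DISTINCT major) counts unique majors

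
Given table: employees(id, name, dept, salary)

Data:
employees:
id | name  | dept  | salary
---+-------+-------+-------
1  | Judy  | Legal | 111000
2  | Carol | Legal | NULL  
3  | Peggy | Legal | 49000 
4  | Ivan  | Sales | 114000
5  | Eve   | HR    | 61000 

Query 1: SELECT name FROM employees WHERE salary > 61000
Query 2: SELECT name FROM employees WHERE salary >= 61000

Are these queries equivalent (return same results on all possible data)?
No, not equivalent

Query 1 returns: [('Judy',), ('Ivan',)]
Query 2 returns: [('Judy',), ('Ivan',), ('Eve',)]

Reason: > vs >= gives different results when salary = 61000 exists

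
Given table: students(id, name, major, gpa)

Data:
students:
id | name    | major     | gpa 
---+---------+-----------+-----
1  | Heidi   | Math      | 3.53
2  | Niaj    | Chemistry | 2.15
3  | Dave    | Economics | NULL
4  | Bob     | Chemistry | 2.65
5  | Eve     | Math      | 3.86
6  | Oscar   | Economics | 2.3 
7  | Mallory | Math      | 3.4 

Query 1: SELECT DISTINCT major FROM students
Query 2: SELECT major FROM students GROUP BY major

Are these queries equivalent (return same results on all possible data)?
Yes, equivalent

Both queries return: [('Chemistry',), ('Economics',), ('Math',)]

Reason: Both get unique majors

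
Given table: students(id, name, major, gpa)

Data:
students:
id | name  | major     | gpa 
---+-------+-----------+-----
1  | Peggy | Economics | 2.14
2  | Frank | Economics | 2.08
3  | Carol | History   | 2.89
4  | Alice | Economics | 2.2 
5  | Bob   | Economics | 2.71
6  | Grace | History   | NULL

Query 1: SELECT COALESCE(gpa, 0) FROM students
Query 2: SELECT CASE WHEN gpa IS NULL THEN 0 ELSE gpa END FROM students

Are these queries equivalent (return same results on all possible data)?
Yes, equivalent

Both queries return: [(0,), (2.08,), (2.14,), (2.2,), (2.71,), (2.89,)]

Reason: COALESCE vs CASE for NULL handling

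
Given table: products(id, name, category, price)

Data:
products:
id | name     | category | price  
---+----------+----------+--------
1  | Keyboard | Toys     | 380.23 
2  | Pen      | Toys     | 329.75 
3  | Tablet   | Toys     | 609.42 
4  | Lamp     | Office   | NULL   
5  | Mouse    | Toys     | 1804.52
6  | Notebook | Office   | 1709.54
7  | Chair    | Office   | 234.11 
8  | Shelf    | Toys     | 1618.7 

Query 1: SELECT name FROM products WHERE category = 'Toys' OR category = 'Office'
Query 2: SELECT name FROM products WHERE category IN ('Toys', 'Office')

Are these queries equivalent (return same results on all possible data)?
Yes, equivalent

Both queries return: [('Chair',), ('Keyboard',), ('Lamp',), ('Mouse',), ('Notebook',), ('Pen',), ('Shelf',), ('Tablet',)]

Reason: OR vs IN are equivalent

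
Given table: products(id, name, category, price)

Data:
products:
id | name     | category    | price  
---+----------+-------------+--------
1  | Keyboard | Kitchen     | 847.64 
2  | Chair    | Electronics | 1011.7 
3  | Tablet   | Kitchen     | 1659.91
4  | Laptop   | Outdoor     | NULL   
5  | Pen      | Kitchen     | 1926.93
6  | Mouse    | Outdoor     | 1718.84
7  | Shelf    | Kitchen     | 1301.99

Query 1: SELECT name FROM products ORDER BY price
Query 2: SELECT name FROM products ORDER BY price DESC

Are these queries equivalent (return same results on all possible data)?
No, not equivalent

Query 1 returns: [('Laptop',), ('Keyboard',), ('Chair',), ('Shelf',), ('Tablet',), ('Mouse',), ('Pen',)]
Query 2 returns: [('Pen',), ('Mouse',), ('Tablet',), ('Shelf',), ('Chair',), ('Keyboard',), ('Laptop',)]

Reason: ASC vs DESC gives opposite ordering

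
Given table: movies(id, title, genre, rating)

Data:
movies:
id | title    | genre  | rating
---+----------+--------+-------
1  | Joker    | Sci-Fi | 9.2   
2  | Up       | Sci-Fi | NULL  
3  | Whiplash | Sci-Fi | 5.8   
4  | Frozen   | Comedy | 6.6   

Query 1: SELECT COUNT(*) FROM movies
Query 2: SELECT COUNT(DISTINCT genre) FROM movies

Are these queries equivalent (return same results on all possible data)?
No, not equivalent

Query 1 returns: [(4,)]
Query 2 returns: [(2,)]

Reason: COUNT(*) counts rows, COUNT(DISTINCT genre) counts unique genres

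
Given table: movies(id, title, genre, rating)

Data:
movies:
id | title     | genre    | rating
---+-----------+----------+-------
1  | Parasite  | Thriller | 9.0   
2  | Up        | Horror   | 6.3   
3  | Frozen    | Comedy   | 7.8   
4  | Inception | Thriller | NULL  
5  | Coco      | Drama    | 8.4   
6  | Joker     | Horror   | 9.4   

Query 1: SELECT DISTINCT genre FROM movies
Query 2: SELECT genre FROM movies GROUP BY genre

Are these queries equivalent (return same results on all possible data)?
Yes, equivalent

Both queries return: [('Comedy',), ('Drama',), ('Horror',), ('Thriller',)]

Reason: Both get unique genres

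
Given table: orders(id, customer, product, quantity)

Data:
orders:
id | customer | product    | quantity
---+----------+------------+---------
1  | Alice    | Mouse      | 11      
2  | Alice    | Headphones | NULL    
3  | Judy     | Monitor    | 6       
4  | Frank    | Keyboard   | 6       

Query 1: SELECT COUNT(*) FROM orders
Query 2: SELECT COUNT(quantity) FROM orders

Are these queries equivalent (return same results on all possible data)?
No, not equivalent

Query 1 returns: [(4,)]
Query 2 returns: [(3,)]

Reason: COUNT(*) includes NULLs, COUNT(column) excludes them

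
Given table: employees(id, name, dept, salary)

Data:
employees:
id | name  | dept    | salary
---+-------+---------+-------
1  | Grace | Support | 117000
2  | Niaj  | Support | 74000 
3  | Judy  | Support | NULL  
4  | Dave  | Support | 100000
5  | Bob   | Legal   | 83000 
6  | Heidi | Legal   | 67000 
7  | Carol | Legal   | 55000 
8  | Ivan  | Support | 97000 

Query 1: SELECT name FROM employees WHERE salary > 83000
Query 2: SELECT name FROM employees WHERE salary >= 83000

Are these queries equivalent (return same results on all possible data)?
No, not equivalent

Query 1 returns: [('Grace',), ('Dave',), ('Ivan',)]
Query 2 returns: [('Grace',), ('Dave',), ('Bob',), ('Ivan',)]

Reason: > vs >= gives different results when salary = 83000 exists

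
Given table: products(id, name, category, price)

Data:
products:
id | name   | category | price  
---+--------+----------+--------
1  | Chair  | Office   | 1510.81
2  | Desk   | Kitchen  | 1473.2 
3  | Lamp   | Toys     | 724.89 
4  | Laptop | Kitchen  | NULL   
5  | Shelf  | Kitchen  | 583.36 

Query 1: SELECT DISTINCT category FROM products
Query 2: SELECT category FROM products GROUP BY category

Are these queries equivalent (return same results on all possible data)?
Yes, equivalent

Both queries return: [('Kitchen',), ('Office',), ('Toys',)]

Reason: Both get unique categorys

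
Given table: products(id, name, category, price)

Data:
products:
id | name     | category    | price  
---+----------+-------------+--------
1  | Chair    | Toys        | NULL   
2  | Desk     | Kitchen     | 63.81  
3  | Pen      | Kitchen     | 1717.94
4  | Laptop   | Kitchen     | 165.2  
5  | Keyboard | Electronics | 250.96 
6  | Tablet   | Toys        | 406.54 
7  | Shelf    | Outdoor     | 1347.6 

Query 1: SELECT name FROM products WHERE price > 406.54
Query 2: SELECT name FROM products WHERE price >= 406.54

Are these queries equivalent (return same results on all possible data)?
No, not equivalent

Query 1 returns: [('Pen',), ('Shelf',)]
Query 2 returns: [('Pen',), ('Tablet',), ('Shelf',)]

Reason: > vs >= gives different results when price = 406.54 exists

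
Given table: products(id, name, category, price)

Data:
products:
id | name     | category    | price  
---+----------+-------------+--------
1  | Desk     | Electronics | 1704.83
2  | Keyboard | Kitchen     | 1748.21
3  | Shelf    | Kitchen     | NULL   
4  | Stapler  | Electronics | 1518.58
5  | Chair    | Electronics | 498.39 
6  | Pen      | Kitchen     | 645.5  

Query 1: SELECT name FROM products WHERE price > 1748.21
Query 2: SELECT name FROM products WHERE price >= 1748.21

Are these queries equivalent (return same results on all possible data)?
No, not equivalent

Query 1 returns: []
Query 2 returns: [('Keyboard',)]

Reason: > vs >= gives different results when price = 1748.21 exists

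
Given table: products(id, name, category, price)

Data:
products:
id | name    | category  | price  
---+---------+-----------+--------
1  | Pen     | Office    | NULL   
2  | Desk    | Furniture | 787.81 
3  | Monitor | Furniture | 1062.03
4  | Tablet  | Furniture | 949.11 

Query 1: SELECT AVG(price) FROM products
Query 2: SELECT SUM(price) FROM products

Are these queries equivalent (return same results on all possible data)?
No, not equivalent

Query 1 returns: [(932.9833333333332,)]
Query 2 returns: [(2798.95,)]

Reason: AVG vs SUM give different aggregate values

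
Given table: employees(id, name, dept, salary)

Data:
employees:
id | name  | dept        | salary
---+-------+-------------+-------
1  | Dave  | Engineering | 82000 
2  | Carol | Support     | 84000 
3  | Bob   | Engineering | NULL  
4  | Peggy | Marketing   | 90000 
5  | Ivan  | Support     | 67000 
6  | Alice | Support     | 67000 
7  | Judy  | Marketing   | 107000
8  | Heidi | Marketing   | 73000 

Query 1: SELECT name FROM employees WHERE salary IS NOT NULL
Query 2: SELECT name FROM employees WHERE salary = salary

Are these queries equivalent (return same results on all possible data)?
Yes, equivalent

Both queries return: [('Alice',), ('Carol',), ('Dave',), ('Heidi',), ('Ivan',), ('Judy',), ('Peggy',)]

Reason: IS NOT NULL vs self-equality (both exclude NULLs)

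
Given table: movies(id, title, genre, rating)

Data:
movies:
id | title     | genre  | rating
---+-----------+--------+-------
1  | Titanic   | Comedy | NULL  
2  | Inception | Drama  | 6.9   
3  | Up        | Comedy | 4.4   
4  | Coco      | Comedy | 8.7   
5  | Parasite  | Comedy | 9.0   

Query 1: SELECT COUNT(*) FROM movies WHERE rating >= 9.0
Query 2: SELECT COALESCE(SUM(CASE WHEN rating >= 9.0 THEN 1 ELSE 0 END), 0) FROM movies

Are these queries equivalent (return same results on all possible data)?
Yes, equivalent

Both queries return: [(1,)]

Reason: COUNT with WHERE vs conditional SUM (COALESCE handles empty-table NULL)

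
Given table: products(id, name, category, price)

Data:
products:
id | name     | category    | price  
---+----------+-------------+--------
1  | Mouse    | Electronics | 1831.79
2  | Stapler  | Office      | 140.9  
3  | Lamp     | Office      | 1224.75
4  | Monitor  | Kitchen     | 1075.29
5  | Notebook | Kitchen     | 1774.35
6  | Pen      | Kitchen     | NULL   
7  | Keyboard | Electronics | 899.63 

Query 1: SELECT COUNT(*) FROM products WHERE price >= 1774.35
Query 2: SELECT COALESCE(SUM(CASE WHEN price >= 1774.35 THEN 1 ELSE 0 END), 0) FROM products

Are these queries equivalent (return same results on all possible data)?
Yes, equivalent

Both queries return: [(2,)]

Reason: COUNT with WHERE vs conditional SUM (COALESCE handles empty-table NULL)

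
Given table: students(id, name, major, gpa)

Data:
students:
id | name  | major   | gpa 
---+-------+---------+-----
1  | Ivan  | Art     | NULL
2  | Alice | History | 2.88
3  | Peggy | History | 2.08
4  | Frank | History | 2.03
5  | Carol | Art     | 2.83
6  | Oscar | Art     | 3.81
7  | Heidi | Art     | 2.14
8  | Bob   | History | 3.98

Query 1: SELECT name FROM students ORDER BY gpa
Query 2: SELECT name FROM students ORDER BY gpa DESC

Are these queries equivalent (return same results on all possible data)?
No, not equivalent

Query 1 returns: [('Ivan',), ('Frank',), ('Peggy',), ('Heidi',), ('Carol',), ('Alice',), ('Oscar',), ('Bob',)]
Query 2 returns: [('Bob',), ('Oscar',), ('Alice',), ('Carol',), ('Heidi',), ('Peggy',), ('Frank',), ('Ivan',)]

Reason: ASC vs DESC gives opposite ordering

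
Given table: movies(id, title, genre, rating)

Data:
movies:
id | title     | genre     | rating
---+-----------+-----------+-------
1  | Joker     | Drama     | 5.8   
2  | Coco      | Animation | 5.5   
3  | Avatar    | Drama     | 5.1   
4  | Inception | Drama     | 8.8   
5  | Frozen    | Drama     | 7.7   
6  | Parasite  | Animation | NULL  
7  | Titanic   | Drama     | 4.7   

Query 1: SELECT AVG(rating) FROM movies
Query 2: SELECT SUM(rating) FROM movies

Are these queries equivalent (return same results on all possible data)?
No, not equivalent

Query 1 returns: [(6.266666666666667,)]
Query 2 returns: [(37.6,)]

Reason: AVG vs SUM give different aggregate values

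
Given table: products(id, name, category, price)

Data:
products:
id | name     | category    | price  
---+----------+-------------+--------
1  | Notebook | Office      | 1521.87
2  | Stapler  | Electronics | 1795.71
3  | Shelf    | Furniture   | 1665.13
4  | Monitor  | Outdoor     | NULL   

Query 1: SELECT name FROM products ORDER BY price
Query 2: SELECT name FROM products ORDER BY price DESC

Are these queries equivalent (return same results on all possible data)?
No, not equivalent

Query 1 returns: [('Monitor',), ('Notebook',), ('Shelf',), ('Stapler',)]
Query 2 returns: [('Stapler',), ('Shelf',), ('Notebook',), ('Monitor',)]

Reason: ASC vs DESC gives opposite ordering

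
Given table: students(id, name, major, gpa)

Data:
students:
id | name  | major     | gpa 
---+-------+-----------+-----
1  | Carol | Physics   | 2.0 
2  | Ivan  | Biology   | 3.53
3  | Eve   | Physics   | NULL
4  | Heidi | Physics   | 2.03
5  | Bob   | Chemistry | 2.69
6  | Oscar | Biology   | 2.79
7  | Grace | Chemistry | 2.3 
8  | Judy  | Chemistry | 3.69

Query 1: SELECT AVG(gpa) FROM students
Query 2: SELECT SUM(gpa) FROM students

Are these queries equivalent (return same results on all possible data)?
No, not equivalent

Query 1 returns: [(2.718571428571429,)]
Query 2 returns: [(19.03,)]

Reason: AVG vs SUM give different aggregate values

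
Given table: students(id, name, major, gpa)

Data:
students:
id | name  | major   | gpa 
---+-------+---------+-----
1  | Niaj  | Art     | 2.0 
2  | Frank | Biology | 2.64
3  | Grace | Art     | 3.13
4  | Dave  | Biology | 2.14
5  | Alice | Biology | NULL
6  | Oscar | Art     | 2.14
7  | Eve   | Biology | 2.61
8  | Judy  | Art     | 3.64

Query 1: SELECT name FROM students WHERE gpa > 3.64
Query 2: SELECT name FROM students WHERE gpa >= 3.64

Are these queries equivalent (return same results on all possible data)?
No, not equivalent

Query 1 returns: []
Query 2 returns: [('Judy',)]

Reason: > vs >= gives different results when gpa = 3.64 exists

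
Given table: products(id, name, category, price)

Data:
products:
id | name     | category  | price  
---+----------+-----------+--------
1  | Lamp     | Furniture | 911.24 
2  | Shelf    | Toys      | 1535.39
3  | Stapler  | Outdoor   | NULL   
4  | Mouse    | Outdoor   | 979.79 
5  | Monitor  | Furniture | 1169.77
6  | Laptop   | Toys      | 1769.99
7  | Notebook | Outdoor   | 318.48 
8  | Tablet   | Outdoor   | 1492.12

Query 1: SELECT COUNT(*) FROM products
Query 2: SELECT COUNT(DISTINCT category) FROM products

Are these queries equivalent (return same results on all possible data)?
No, not equivalent

Query 1 returns: [(8,)]
Query 2 returns: [(3,)]

Reason: COUNT(*) counts rows, COUNT(DISTINCT category) counts unique categorys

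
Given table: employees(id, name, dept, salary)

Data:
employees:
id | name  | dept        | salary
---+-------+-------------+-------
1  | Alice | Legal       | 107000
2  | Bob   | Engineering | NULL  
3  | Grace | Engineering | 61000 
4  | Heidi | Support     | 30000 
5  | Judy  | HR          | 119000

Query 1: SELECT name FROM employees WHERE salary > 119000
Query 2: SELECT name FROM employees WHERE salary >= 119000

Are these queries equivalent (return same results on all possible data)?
No, not equivalent

Query 1 returns: []
Query 2 returns: [('Judy',)]

Reason: > vs >= gives different results when salary = 119000 exists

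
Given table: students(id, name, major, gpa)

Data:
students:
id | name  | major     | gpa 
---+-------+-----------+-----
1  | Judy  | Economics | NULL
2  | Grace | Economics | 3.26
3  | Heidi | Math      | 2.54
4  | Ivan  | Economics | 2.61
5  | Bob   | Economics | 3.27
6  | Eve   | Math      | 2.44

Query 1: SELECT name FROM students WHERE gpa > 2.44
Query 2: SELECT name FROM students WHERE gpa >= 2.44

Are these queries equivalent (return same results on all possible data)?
No, not equivalent

Query 1 returns: [('Grace',), ('Heidi',), ('Ivan',), ('Bob',)]
Query 2 returns: [('Grace',), ('Heidi',), ('Ivan',), ('Bob',), ('Eve',)]

Reason: > vs >= gives different results when gpa = 2.44 exists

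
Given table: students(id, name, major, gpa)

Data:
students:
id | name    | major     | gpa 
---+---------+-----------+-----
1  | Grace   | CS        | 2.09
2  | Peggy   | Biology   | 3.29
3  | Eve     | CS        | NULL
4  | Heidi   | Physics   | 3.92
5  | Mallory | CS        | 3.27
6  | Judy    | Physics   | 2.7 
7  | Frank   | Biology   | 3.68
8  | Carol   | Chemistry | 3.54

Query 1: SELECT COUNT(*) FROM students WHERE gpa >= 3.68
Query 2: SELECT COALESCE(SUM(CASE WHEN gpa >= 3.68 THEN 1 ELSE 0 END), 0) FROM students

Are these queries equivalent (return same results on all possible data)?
Yes, equivalent

Both queries return: [(2,)]

Reason: COUNT with WHERE vs conditional SUM (COALESCE handles empty-table NULL)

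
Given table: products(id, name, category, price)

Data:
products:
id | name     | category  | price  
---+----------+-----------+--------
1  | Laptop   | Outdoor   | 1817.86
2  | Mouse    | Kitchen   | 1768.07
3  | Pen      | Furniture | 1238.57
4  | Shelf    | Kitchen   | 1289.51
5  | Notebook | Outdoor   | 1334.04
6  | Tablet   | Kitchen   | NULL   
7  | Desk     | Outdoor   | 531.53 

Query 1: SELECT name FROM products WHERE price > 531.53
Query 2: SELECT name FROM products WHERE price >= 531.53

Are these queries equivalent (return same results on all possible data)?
No, not equivalent

Query 1 returns: [('Laptop',), ('Mouse',), ('Pen',), ('Shelf',), ('Notebook',)]
Query 2 returns: [('Laptop',), ('Mouse',), ('Pen',), ('Shelf',), ('Notebook',), ('Desk',)]

Reason: > vs >= gives different results when price = 531.53 exists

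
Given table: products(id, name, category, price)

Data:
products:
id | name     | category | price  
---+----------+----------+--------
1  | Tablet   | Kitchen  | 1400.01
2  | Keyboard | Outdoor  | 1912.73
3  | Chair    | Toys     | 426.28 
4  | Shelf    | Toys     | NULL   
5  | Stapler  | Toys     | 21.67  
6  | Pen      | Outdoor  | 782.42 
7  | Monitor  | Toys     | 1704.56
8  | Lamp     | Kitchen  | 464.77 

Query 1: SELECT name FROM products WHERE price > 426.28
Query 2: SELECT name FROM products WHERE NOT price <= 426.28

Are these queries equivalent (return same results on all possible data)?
Yes, equivalent

Both queries return: [('Keyboard',), ('Lamp',), ('Monitor',), ('Pen',), ('Tablet',)]

Reason: Both filter price > 426.28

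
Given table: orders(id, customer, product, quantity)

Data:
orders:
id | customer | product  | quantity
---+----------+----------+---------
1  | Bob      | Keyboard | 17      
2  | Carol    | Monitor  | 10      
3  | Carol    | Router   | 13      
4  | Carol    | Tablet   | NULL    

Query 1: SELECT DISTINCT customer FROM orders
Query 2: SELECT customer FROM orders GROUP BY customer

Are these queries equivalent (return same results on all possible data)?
Yes, equivalent

Both queries return: [('Bob',), ('Carol',)]

Reason: Both get unique customers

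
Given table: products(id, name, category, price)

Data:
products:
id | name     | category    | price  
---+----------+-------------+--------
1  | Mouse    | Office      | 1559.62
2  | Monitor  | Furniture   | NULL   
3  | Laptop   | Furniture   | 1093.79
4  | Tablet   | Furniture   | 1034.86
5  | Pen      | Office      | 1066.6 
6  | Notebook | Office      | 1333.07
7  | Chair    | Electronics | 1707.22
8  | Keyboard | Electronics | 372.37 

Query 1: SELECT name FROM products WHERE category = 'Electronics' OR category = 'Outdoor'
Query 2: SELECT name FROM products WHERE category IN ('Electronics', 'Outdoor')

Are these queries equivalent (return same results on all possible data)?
Yes, equivalent

Both queries return: [('Chair',), ('Keyboard',)]

Reason: OR vs IN are equivalent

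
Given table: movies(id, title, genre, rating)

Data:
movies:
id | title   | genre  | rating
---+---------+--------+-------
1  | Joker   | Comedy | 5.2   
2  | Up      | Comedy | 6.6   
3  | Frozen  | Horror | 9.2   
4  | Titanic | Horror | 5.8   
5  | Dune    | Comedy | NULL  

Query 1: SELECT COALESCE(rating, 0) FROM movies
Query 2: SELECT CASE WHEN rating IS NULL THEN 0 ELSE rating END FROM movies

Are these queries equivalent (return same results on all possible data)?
Yes, equivalent

Both queries return: [(0,), (5.2,), (5.8,), (6.6,), (9.2,)]

Reason: COALESCE vs CASE for NULL handling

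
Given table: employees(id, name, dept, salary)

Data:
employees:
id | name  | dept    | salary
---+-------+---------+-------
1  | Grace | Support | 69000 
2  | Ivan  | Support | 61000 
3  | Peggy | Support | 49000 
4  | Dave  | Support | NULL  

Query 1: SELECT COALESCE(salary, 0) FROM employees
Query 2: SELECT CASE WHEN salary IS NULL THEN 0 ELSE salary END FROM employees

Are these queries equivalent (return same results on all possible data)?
Yes, equivalent

Both queries return: [(0,), (49000,), (61000,), (69000,)]

Reason: COALESCE vs CASE for NULL handling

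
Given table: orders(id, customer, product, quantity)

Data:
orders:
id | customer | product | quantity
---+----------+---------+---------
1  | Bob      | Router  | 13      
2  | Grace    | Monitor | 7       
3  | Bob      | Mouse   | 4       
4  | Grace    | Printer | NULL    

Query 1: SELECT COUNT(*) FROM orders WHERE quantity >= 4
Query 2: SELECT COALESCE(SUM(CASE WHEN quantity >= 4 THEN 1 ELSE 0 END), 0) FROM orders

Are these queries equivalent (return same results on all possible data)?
Yes, equivalent

Both queries return: [(3,)]

Reason: COUNT with WHERE vs conditional SUM (COALESCE handles empty-table NULL)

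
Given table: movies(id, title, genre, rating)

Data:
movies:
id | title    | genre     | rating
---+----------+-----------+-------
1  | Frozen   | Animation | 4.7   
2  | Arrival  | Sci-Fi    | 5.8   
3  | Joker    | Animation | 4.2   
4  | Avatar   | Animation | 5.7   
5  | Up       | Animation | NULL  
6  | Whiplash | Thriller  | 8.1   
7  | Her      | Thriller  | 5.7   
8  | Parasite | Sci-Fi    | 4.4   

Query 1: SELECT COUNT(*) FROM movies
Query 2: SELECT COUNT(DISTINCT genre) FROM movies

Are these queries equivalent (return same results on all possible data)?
No, not equivalent

Query 1 returns: [(8,)]
Query 2 returns: [(3,)]

Reason: COUNT(*) counts rows, COUNT(DISTINCT genre) counts unique genres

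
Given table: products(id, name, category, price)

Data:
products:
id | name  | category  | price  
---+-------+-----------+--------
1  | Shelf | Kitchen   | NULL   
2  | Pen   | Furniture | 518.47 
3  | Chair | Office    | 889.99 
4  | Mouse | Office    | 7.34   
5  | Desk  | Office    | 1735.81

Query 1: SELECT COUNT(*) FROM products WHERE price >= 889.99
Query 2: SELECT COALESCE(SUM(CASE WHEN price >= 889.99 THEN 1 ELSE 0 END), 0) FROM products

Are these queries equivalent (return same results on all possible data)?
Yes, equivalent

Both queries return: [(2,)]

Reason: COUNT with WHERE vs conditional SUM (COALESCE handles empty-table NULL)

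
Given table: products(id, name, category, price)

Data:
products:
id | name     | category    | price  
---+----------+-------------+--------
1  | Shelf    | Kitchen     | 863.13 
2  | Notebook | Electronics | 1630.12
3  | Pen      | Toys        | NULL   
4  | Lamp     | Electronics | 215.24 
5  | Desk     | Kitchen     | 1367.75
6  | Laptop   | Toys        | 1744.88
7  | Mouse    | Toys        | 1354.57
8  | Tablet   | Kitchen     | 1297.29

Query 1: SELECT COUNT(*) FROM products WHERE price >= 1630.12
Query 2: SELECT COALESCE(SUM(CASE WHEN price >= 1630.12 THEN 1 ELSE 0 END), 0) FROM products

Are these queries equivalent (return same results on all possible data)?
Yes, equivalent

Both queries return: [(2,)]

Reason: COUNT with WHERE vs conditional SUM (COALESCE handles empty-table NULL)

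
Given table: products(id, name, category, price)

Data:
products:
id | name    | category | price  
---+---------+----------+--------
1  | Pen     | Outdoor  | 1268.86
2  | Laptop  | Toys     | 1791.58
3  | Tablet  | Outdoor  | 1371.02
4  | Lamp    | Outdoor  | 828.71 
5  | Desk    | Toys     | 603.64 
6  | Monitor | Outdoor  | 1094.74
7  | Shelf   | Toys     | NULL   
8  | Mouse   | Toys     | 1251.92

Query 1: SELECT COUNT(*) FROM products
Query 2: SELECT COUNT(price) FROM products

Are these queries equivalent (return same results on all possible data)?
No, not equivalent

Query 1 returns: [(8,)]
Query 2 returns: [(7,)]

Reason: COUNT(*) includes NULLs, COUNT(column) excludes them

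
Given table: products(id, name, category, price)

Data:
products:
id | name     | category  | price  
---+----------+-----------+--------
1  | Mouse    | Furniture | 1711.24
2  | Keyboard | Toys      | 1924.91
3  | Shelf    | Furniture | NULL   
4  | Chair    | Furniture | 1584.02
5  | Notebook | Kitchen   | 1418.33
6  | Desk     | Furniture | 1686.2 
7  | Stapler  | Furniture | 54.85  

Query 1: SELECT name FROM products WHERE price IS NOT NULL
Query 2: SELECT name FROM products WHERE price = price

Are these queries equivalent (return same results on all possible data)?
Yes, equivalent

Both queries return: [('Chair',), ('Desk',), ('Keyboard',), ('Mouse',), ('Notebook',), ('Stapler',)]

Reason: IS NOT NULL vs self-equality (both exclude NULLs)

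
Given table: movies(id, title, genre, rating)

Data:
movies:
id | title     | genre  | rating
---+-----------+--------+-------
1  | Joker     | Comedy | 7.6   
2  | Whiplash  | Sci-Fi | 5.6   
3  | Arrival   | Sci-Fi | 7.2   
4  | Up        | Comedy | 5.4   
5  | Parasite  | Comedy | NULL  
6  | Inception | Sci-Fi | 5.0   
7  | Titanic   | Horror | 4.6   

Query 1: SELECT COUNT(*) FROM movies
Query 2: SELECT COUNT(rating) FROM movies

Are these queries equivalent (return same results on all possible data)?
No, not equivalent

Query 1 returns: [(7,)]
Query 2 returns: [(6,)]

Reason: COUNT(*) includes NULLs, COUNT(column) excludes them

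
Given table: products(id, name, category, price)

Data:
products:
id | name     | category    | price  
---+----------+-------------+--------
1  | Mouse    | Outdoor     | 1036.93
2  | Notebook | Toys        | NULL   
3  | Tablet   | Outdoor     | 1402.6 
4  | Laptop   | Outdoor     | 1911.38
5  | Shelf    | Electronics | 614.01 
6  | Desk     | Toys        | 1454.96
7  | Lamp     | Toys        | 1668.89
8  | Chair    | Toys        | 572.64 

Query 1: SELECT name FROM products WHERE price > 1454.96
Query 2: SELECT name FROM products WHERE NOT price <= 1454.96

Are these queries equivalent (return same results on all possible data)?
Yes, equivalent

Both queries return: [('Lamp',), ('Laptop',)]

Reason: Both filter price > 1454.96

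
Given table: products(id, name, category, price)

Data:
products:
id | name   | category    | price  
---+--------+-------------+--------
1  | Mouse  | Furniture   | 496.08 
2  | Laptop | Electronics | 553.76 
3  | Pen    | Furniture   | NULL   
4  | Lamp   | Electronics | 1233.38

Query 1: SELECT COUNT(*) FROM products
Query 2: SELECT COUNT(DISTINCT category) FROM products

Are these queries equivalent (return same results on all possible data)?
No, not equivalent

Query 1 returns: [(4,)]
Query 2 returns: [(2,)]

Reason: COUNT(*) counts rows, COUNT(DISTINCT category) counts unique categorys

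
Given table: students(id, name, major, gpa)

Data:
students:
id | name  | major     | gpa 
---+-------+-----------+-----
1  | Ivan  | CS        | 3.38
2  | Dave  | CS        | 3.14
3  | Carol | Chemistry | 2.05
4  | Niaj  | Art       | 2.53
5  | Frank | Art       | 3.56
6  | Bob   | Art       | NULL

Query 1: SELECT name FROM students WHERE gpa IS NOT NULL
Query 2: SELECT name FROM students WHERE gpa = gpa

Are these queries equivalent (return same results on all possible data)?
Yes, equivalent

Both queries return: [('Carol',), ('Dave',), ('Frank',), ('Ivan',), ('Niaj',)]

Reason: IS NOT NULL vs self-equality (both exclude NULLs)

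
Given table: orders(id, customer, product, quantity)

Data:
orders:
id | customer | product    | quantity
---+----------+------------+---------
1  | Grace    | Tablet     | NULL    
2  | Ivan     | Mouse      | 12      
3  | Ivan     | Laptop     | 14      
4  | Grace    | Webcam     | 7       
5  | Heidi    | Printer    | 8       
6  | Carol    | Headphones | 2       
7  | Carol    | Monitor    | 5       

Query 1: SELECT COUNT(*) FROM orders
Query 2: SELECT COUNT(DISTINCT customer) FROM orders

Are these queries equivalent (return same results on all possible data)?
No, not equivalent

Query 1 returns: [(7,)]
Query 2 returns: [(4,)]

Reason: COUNT(*) counts rows, COUNT(DISTINCT customer) counts unique customers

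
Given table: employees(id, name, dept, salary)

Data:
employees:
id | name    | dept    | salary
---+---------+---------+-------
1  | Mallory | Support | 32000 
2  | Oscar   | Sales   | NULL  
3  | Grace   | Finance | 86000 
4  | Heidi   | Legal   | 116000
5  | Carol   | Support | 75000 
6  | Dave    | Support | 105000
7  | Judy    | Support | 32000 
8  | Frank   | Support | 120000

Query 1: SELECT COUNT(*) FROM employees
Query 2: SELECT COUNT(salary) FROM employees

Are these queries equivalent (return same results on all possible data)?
No, not equivalent

Query 1 returns: [(8,)]
Query 2 returns: [(7,)]

Reason: COUNT(*) includes NULLs, COUNT(column) excludes them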